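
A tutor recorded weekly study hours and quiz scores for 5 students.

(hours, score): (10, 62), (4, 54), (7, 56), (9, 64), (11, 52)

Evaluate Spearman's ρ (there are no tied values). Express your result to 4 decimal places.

Rank hours: 4, 1, 2, 3, 5
Rank score: 4, 2, 3, 5, 1
d = rank(hours) − rank(score): 0, -1, -1, -2, 4; Σd² = 22
ρ = 1 − 6Σd² / [n(n²−1)] = 1 − 6×22 / (5×24) = 1 − 132/120 ≈ -0.1000

-0.1000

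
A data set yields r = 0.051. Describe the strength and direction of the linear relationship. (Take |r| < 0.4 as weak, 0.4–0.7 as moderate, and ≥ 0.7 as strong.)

weak positive

r = 0.051 > 0 so the relationship is positive.
|r| = 0.051, which falls in the weak range.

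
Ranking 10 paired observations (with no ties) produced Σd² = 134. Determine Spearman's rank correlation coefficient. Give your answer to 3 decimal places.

0.188

ρ = 1 − 6Σd² / [n(n²−1)] = 1 − 6×134 / (10×99)
  = 1 − 804/990 = 1 − 0.8121 ≈ 0.188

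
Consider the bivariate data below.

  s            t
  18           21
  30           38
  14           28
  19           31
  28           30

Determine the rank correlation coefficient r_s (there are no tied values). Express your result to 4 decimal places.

Rank s: 2, 5, 1, 3, 4
Rank t: 1, 5, 2, 4, 3
d = rank(s) − rank(t): 1, 0, -1, -1, 1; Σd² = 4
ρ = 1 − 6Σd² / [n(n²−1)] = 1 − 6×4 / (5×24) = 1 − 24/120 ≈ 0.8000

0.8000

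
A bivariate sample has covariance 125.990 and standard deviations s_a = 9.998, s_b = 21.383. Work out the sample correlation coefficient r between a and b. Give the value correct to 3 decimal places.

r = Cov(a,b) / (s_a · s_b) = 125.990 / (9.998 × 21.383)
  = 125.990 / 213.7872 ≈ 0.589

0.589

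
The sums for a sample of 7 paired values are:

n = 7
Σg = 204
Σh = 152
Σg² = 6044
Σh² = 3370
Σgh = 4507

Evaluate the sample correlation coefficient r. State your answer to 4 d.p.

r = (nΣgh − ΣgΣh) / √[(nΣg² − (Σg)²)(nΣh² − (Σh)²)]
Numerator: 7×4507 − 204×152 = 541
Denominator: √[(42308 − 41616)(23590 − 23104)] = √[692 × 486] = 579.9241
r = 541 / 579.9241 ≈ 0.9329

0.9329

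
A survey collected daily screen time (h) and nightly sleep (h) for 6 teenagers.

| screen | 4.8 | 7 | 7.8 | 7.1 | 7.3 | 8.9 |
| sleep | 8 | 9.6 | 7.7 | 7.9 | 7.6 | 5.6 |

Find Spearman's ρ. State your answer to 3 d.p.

-0.886

Rank screen: 1, 2, 5, 3, 4, 6
Rank sleep: 5, 6, 3, 4, 2, 1
d = rank(screen) − rank(sleep): -4, -4, 2, -1, 2, 5; Σd² = 66
ρ = 1 − 6Σd² / [n(n²−1)] = 1 − 6×66 / (6×35) = 1 − 396/210 ≈ -0.886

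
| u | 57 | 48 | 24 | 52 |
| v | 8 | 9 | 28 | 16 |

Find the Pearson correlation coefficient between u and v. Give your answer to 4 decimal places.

n = 4, Σu = 181, Σv = 61, Σu² = 8833, Σv² = 1185, Σuv = 2392
nΣuv − ΣuΣv = 9568 − 11041 = -1473
nΣu² − (Σu)² = 35332 − 32761 = 2571; nΣv² − (Σv)² = 4740 − 3721 = 1019
r = -1473 / √(2571 × 1019) = -1473 / 1618.5948 ≈ -0.9100

-0.9100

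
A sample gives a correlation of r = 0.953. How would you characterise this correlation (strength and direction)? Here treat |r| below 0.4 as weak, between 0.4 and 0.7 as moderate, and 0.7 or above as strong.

r = 0.953 > 0 so the relationship is positive.
|r| = 0.953, which falls in the strong range.

strong positive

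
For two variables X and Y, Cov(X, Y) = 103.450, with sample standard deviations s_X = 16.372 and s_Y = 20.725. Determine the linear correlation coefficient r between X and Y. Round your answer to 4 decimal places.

r = Cov(X,Y) / (s_X · s_Y) = 103.450 / (16.372 × 20.725)
  = 103.450 / 339.3097 ≈ 0.3049

0.3049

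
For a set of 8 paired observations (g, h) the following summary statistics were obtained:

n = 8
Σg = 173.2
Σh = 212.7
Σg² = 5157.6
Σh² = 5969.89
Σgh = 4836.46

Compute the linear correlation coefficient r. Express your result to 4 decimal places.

r = (nΣgh − ΣgΣh) / √[(nΣg² − (Σg)²)(nΣh² − (Σh)²)]
Numerator: 8×4836.46 − 173.2×212.7 = 1852.04
Denominator: √[(41260.8 − 29998.24)(47759.12 − 45241.29)] = √[11262.56 × 2517.83] = 5325.1490
r = 1852.04 / 5325.1490 ≈ 0.3478

0.3478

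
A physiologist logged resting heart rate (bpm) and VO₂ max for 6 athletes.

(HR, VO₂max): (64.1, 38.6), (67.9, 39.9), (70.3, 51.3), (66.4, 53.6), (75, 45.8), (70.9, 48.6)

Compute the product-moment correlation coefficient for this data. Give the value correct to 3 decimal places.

n = 6, Σx = 414.6, Σy = 277.8, Σx² = 28722.08, Σy² = 13046.22, Σxy = 19229.64
nΣxy − ΣxΣy = 115377.84 − 115175.88 = 201.96
nΣx² − (Σx)² = 172332.48 − 171893.16 = 439.32; nΣy² − (Σy)² = 78277.32 − 77172.84 = 1104.48
r = 201.96 / √(439.32 × 1104.48) = 201.96 / 696.5775 ≈ 0.290

0.290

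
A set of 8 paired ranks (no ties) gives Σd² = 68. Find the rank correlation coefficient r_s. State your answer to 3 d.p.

0.190

ρ = 1 − 6Σd² / [n(n²−1)] = 1 − 6×68 / (8×63)
  = 1 − 408/504 = 1 − 0.8095 ≈ 0.190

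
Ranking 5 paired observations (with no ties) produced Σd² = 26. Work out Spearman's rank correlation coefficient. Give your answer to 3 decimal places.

ρ = 1 − 6Σd² / [n(n²−1)] = 1 − 6×26 / (5×24)
  = 1 − 156/120 = 1 − 1.3000 ≈ -0.300

-0.300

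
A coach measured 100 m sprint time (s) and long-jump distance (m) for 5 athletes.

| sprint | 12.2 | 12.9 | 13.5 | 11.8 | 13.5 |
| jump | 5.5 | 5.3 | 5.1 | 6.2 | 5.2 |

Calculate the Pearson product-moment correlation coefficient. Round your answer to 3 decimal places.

-0.902

n = 5, Σx = 63.9, Σy = 27.3, Σx² = 818.99, Σy² = 149.83, Σxy = 347.68
nΣxy − ΣxΣy = 1738.4 − 1744.47 = -6.07
nΣx² − (Σx)² = 4094.95 − 4083.21 = 11.74; nΣy² − (Σy)² = 749.15 − 745.29 = 3.86
r = -6.07 / √(11.74 × 3.86) = -6.07 / 6.7317 ≈ -0.902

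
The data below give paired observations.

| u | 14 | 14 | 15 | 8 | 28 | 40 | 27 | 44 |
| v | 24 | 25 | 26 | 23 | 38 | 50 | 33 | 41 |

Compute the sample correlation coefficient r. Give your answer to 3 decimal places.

n = 8, Σu = 190, Σv = 260, Σu² = 5730, Σv² = 9120, Σuv = 7019
nΣuv − ΣuΣv = 56152 − 49400 = 6752
nΣu² − (Σu)² = 45840 − 36100 = 9740; nΣv² − (Σv)² = 72960 − 67600 = 5360
r = 6752 / √(9740 × 5360) = 6752 / 7225.3996 ≈ 0.934

0.934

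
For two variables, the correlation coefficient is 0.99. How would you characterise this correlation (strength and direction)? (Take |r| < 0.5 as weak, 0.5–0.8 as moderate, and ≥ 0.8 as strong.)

r = 0.99 > 0 so the relationship is positive.
|r| = 0.99, which falls in the strong range.

strong positive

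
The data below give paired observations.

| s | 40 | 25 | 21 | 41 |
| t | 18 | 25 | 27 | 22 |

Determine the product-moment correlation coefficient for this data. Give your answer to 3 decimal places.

-0.889

n = 4, Σs = 127, Σt = 92, Σs² = 4347, Σt² = 2162, Σst = 2814
nΣst − ΣsΣt = 11256 − 11684 = -428
nΣs² − (Σs)² = 17388 − 16129 = 1259; nΣt² − (Σt)² = 8648 − 8464 = 184
r = -428 / √(1259 × 184) = -428 / 481.3066 ≈ -0.889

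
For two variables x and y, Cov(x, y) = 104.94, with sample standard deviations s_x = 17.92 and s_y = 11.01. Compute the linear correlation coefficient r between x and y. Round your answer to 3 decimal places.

r = Cov(x,y) / (s_x · s_y) = 104.94 / (17.92 × 11.01)
  = 104.94 / 197.2992 ≈ 0.532

0.532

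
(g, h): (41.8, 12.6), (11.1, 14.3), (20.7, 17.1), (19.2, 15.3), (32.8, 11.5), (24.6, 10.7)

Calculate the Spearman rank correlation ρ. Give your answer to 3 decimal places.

Rank g: 6, 1, 3, 2, 5, 4
Rank h: 3, 4, 6, 5, 2, 1
d = rank(g) − rank(h): 3, -3, -3, -3, 3, 3; Σd² = 54
ρ = 1 − 6Σd² / [n(n²−1)] = 1 − 6×54 / (6×35) = 1 − 324/210 ≈ -0.543

-0.543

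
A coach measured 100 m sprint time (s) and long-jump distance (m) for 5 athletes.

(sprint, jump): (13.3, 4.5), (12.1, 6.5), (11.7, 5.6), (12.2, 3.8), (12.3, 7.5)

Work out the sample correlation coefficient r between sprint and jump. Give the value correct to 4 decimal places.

n = 5, Σx = 61.6, Σy = 27.9, Σx² = 760.32, Σy² = 164.55, Σxy = 342.63
nΣxy − ΣxΣy = 1713.15 − 1718.64 = -5.49
nΣx² − (Σx)² = 3801.6 − 3794.56 = 7.04; nΣy² − (Σy)² = 822.75 − 778.41 = 44.34
r = -5.49 / √(7.04 × 44.34) = -5.49 / 17.6679 ≈ -0.3107

-0.3107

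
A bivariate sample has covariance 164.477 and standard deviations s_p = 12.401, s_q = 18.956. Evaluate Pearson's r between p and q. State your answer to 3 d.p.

0.700

r = Cov(p,q) / (s_p · s_q) = 164.477 / (12.401 × 18.956)
  = 164.477 / 235.0734 ≈ 0.700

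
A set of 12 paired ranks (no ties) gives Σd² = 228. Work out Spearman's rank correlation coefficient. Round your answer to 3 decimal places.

ρ = 1 − 6Σd² / [n(n²−1)] = 1 − 6×228 / (12×143)
  = 1 − 1368/1716 = 1 − 0.7972 ≈ 0.203

0.203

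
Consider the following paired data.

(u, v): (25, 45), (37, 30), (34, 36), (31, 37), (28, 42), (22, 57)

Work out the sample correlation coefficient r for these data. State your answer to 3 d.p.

-0.957

n = 6, Σu = 177, Σv = 247, Σu² = 5379, Σv² = 10603, Σuv = 7036
nΣuv − ΣuΣv = 42216 − 43719 = -1503
nΣu² − (Σu)² = 32274 − 31329 = 945; nΣv² − (Σv)² = 63618 − 61009 = 2609
r = -1503 / √(945 × 2609) = -1503 / 1570.1927 ≈ -0.957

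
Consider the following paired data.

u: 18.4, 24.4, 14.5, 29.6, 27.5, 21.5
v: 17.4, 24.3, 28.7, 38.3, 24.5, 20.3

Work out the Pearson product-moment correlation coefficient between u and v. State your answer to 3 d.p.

n = 6, Σu = 135.9, Σv = 153.5, Σu² = 3238.83, Σv² = 4196.17, Σuv = 3573.11
nΣuv − ΣuΣv = 21438.66 − 20860.65 = 578.01
nΣu² − (Σu)² = 19432.98 − 18468.81 = 964.17; nΣv² − (Σv)² = 25177.02 − 23562.25 = 1614.77
r = 578.01 / √(964.17 × 1614.77) = 578.01 / 1247.7631 ≈ 0.463

0.463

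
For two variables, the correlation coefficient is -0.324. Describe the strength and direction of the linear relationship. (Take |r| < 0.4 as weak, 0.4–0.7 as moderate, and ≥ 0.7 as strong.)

r = -0.324 < 0 so the relationship is negative.
|r| = 0.324, which falls in the weak range.

weak negative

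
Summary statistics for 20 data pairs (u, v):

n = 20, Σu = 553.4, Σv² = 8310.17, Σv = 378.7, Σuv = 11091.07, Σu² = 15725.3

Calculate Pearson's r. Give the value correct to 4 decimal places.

r = (nΣuv − ΣuΣv) / √[(nΣu² − (Σu)²)(nΣv² − (Σv)²)]
Numerator: 20×11091.07 − 553.4×378.7 = 12248.82
Denominator: √[(314506 − 306251.56)(166203.4 − 143413.69)] = √[8254.44 × 22789.71] = 13715.5493
r = 12248.82 / 13715.5493 ≈ 0.8931

0.8931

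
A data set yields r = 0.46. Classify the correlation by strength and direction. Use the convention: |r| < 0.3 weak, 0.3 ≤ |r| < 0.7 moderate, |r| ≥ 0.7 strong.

moderate positive

r = 0.46 > 0 so the relationship is positive.
|r| = 0.46, which falls in the moderate range.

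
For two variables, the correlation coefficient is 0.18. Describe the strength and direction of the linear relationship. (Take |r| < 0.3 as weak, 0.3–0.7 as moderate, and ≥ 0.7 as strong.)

r = 0.18 > 0 so the relationship is positive.
|r| = 0.18, which falls in the weak range.

weak positive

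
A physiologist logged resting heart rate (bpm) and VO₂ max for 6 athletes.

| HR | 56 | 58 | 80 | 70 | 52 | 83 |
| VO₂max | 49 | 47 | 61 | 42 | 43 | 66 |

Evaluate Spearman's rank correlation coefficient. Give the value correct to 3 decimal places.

0.600

Rank HR: 2, 3, 5, 4, 1, 6
Rank VO₂max: 4, 3, 5, 1, 2, 6
d = rank(HR) − rank(VO₂max): -2, 0, 0, 3, -1, 0; Σd² = 14
ρ = 1 − 6Σd² / [n(n²−1)] = 1 − 6×14 / (6×35) = 1 − 84/210 ≈ 0.600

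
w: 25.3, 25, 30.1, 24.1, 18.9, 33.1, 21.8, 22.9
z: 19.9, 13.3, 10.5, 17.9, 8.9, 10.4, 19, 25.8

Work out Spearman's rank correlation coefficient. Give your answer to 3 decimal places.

-0.143

Rank w: 6, 5, 7, 4, 1, 8, 2, 3
Rank z: 7, 4, 3, 5, 1, 2, 6, 8
d = rank(w) − rank(z): -1, 1, 4, -1, 0, 6, -4, -5; Σd² = 96
ρ = 1 − 6Σd² / [n(n²−1)] = 1 − 6×96 / (8×63) = 1 − 576/504 ≈ -0.143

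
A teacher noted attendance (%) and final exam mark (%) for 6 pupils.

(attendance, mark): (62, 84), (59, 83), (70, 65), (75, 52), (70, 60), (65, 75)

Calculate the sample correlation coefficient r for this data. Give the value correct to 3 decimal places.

n = 6, Σx = 401, Σy = 419, Σx² = 26975, Σy² = 30099, Σxy = 27630
nΣxy − ΣxΣy = 165780 − 168019 = -2239
nΣx² − (Σx)² = 161850 − 160801 = 1049; nΣy² − (Σy)² = 180594 − 175561 = 5033
r = -2239 / √(1049 × 5033) = -2239 / 2297.7417 ≈ -0.974

-0.974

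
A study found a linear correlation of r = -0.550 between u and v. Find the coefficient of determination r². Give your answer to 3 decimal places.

r² = (-0.550)² = 0.303

0.303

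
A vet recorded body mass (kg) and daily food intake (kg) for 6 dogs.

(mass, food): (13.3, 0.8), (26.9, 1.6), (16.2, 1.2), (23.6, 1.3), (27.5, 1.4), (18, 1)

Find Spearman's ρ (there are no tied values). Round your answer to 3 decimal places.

0.886

Rank mass: 1, 5, 2, 4, 6, 3
Rank food: 1, 6, 3, 4, 5, 2
d = rank(mass) − rank(food): 0, -1, -1, 0, 1, 1; Σd² = 4
ρ = 1 − 6Σd² / [n(n²−1)] = 1 − 6×4 / (6×35) = 1 − 24/210 ≈ 0.886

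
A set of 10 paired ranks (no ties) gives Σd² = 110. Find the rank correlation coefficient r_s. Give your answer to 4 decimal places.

ρ = 1 − 6Σd² / [n(n²−1)] = 1 − 6×110 / (10×99)
  = 1 − 660/990 = 1 − 0.66667 ≈ 0.3333

0.3333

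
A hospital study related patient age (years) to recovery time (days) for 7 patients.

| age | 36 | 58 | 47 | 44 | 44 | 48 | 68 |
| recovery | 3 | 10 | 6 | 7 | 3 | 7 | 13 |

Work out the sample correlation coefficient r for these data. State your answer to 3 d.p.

0.944

n = 7, Σx = 345, Σy = 49, Σx² = 17669, Σy² = 421, Σxy = 2630
nΣxy − ΣxΣy = 18410 − 16905 = 1505
nΣx² − (Σx)² = 123683 − 119025 = 4658; nΣy² − (Σy)² = 2947 − 2401 = 546
r = 1505 / √(4658 × 546) = 1505 / 1594.7627 ≈ 0.944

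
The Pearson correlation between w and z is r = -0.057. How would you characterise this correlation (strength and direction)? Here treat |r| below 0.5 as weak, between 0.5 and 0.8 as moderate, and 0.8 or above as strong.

r = -0.057 < 0 so the relationship is negative.
|r| = 0.057, which falls in the weak range.

weak negative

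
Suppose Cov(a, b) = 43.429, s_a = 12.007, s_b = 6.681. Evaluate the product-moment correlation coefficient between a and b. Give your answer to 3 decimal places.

r = Cov(a,b) / (s_a · s_b) = 43.429 / (12.007 × 6.681)
  = 43.429 / 80.2188 ≈ 0.541

0.541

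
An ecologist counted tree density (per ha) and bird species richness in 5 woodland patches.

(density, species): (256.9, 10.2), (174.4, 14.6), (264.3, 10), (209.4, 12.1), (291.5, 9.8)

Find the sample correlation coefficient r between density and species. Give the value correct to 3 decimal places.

-0.963

n = 5, Σx = 1196.5, Σy = 56.7, Σx² = 295088.07, Σy² = 659.65, Σxy = 13200.06
nΣxy − ΣxΣy = 66000.3 − 67841.55 = -1841.25
nΣx² − (Σx)² = 1475440.35 − 1431612.25 = 43828.1; nΣy² − (Σy)² = 3298.25 − 3214.89 = 83.36
r = -1841.25 / √(43828.1 × 83.36) = -1841.25 / 1911.4158 ≈ -0.963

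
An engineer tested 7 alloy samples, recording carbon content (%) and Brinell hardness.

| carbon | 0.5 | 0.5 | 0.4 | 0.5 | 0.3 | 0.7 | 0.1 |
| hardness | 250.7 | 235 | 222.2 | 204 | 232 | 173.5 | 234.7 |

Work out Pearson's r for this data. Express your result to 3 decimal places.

-0.584

n = 7, Σx = 3, Σy = 1552.1, Σx² = 1.5, Σy² = 348074.67, Σxy = 648.25
nΣxy − ΣxΣy = 4537.75 − 4656.3 = -118.55
nΣx² − (Σx)² = 10.5 − 9 = 1.5; nΣy² − (Σy)² = 2436522.69 − 2409014.41 = 27508.28
r = -118.55 / √(1.5 × 27508.28) = -118.55 / 203.1315 ≈ -0.584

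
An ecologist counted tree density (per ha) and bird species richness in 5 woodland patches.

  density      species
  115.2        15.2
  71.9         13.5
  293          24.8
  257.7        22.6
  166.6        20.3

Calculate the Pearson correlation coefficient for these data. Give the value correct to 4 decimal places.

n = 5, Σx = 904.4, Σy = 96.4, Σx² = 198454.5, Σy² = 1951.18, Σxy = 19194.09
nΣxy − ΣxΣy = 95970.45 − 87184.16 = 8786.29
nΣx² − (Σx)² = 992272.5 − 817939.36 = 174333.14; nΣy² − (Σy)² = 9755.9 − 9292.96 = 462.94
r = 8786.29 / √(174333.14 × 462.94) = 8786.29 / 8983.6398 ≈ 0.9780

0.9780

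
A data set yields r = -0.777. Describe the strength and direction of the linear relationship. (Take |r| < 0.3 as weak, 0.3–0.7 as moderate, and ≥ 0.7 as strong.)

strong negative

r = -0.777 < 0 so the relationship is negative.
|r| = 0.777, which falls in the strong range.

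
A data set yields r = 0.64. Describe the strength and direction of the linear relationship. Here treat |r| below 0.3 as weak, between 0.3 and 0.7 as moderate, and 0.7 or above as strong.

r = 0.64 > 0 so the relationship is positive.
|r| = 0.64, which falls in the moderate range.

moderate positive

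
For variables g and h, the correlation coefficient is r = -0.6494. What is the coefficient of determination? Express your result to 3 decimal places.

0.422

r² = (-0.6494)² = 0.422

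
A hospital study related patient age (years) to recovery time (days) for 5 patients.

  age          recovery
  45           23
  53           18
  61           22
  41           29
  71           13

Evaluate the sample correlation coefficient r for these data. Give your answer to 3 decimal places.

n = 5, Σx = 271, Σy = 105, Σx² = 15277, Σy² = 2347, Σxy = 5443
nΣxy − ΣxΣy = 27215 − 28455 = -1240
nΣx² − (Σx)² = 76385 − 73441 = 2944; nΣy² − (Σy)² = 11735 − 11025 = 710
r = -1240 / √(2944 × 710) = -1240 / 1445.7662 ≈ -0.858

-0.858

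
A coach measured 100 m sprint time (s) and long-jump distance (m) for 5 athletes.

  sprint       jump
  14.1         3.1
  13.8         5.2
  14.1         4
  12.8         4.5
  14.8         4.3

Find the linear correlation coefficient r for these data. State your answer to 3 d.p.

n = 5, Σx = 69.6, Σy = 21.1, Σx² = 970.94, Σy² = 91.39, Σxy = 293.11
nΣxy − ΣxΣy = 1465.55 − 1468.56 = -3.01
nΣx² − (Σx)² = 4854.7 − 4844.16 = 10.54; nΣy² − (Σy)² = 456.95 − 445.21 = 11.74
r = -3.01 / √(10.54 × 11.74) = -3.01 / 11.1238 ≈ -0.271

-0.271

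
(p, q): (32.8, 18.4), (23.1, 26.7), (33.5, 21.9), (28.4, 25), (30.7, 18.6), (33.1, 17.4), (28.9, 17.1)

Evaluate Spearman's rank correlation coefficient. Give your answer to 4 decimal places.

Rank p: 5, 1, 7, 2, 4, 6, 3
Rank q: 3, 7, 5, 6, 4, 2, 1
d = rank(p) − rank(q): 2, -6, 2, -4, 0, 4, 2; Σd² = 80
ρ = 1 − 6Σd² / [n(n²−1)] = 1 − 6×80 / (7×48) = 1 − 480/336 ≈ -0.4286

-0.4286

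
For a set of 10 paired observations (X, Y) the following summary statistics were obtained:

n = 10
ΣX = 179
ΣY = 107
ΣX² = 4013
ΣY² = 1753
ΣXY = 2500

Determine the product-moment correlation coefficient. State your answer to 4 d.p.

r = (nΣXY − ΣXΣY) / √[(nΣX² − (ΣX)²)(nΣY² − (ΣY)²)]
Numerator: 10×2500 − 179×107 = 5847
Denominator: √[(40130 − 32041)(17530 − 11449)] = √[8089 × 6081] = 7013.5019
r = 5847 / 7013.5019 ≈ 0.8337

0.8337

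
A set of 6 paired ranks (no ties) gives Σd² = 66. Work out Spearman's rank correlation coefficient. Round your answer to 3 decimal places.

-0.886

ρ = 1 − 6Σd² / [n(n²−1)] = 1 − 6×66 / (6×35)
  = 1 − 396/210 = 1 − 1.8857 ≈ -0.886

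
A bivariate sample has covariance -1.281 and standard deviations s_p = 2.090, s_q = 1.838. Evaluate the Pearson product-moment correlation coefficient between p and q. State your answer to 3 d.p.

-0.333

r = Cov(p,q) / (s_p · s_q) = -1.281 / (2.090 × 1.838)
  = -1.281 / 3.8414 ≈ -0.333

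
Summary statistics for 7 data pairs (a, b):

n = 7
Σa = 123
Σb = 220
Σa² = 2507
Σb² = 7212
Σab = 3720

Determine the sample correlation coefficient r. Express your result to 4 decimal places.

r = (nΣab − ΣaΣb) / √[(nΣa² − (Σa)²)(nΣb² − (Σb)²)]
Numerator: 7×3720 − 123×220 = -1020
Denominator: √[(17549 − 15129)(50484 − 48400)] = √[2420 × 2084] = 2245.7248
r = -1020 / 2245.7248 ≈ -0.4542

-0.4542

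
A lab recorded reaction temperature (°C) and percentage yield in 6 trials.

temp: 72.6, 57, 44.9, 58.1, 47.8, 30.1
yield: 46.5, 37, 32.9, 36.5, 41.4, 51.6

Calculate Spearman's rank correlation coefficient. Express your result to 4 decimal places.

Rank temp: 6, 4, 2, 5, 3, 1
Rank yield: 5, 3, 1, 2, 4, 6
d = rank(temp) − rank(yield): 1, 1, 1, 3, -1, -5; Σd² = 38
ρ = 1 − 6Σd² / [n(n²−1)] = 1 − 6×38 / (6×35) = 1 − 228/210 ≈ -0.0857

-0.0857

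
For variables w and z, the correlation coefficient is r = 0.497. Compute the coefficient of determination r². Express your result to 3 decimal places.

0.247

r² = (0.497)² = 0.247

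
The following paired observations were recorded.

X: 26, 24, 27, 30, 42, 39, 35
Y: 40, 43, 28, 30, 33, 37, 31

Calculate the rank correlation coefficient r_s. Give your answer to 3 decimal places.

-0.321

Rank X: 2, 1, 3, 4, 7, 6, 5
Rank Y: 6, 7, 1, 2, 4, 5, 3
d = rank(X) − rank(Y): -4, -6, 2, 2, 3, 1, 2; Σd² = 74
ρ = 1 − 6Σd² / [n(n²−1)] = 1 − 6×74 / (7×48) = 1 − 444/336 ≈ -0.321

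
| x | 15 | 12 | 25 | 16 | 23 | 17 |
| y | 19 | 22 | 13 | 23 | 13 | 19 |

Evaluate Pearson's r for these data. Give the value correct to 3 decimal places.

n = 6, Σx = 108, Σy = 109, Σx² = 2068, Σy² = 2073, Σxy = 1864
nΣxy − ΣxΣy = 11184 − 11772 = -588
nΣx² − (Σx)² = 12408 − 11664 = 744; nΣy² − (Σy)² = 12438 − 11881 = 557
r = -588 / √(744 × 557) = -588 / 643.7453 ≈ -0.913

-0.913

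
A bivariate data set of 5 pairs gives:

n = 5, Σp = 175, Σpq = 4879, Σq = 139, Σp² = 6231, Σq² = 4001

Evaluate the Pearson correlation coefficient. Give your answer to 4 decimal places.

0.1163

r = (nΣpq − ΣpΣq) / √[(nΣp² − (Σp)²)(nΣq² − (Σq)²)]
Numerator: 5×4879 − 175×139 = 70
Denominator: √[(31155 − 30625)(20005 − 19321)] = √[530 × 684] = 602.0963
r = 70 / 602.0963 ≈ 0.1163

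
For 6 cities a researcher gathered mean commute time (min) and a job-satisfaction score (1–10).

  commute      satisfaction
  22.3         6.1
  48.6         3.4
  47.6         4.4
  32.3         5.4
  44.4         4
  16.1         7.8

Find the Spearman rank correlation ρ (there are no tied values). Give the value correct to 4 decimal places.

Rank commute: 2, 6, 5, 3, 4, 1
Rank satisfaction: 5, 1, 3, 4, 2, 6
d = rank(commute) − rank(satisfaction): -3, 5, 2, -1, 2, -5; Σd² = 68
ρ = 1 − 6Σd² / [n(n²−1)] = 1 − 6×68 / (6×35) = 1 − 408/210 ≈ -0.9429

-0.9429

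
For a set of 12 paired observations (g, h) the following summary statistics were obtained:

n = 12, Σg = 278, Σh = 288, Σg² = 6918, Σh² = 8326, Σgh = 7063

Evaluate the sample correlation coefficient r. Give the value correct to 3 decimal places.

r = (nΣgh − ΣgΣh) / √[(nΣg² − (Σg)²)(nΣh² − (Σh)²)]
Numerator: 12×7063 − 278×288 = 4692
Denominator: √[(83016 − 77284)(99912 − 82944)] = √[5732 × 16968] = 9862.0777
r = 4692 / 9862.0777 ≈ 0.476

0.476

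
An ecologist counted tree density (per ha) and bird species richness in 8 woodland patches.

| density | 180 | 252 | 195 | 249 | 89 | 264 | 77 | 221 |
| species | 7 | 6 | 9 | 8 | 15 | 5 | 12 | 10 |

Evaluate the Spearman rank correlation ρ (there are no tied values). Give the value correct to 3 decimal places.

-0.810

Rank density: 3, 7, 4, 6, 2, 8, 1, 5
Rank species: 3, 2, 5, 4, 8, 1, 7, 6
d = rank(density) − rank(species): 0, 5, -1, 2, -6, 7, -6, -1; Σd² = 152
ρ = 1 − 6Σd² / [n(n²−1)] = 1 − 6×152 / (8×63) = 1 − 912/504 ≈ -0.810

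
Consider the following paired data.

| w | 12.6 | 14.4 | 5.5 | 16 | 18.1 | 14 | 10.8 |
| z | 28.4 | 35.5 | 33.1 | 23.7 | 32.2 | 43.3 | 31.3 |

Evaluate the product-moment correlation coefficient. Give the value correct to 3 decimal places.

-0.089

n = 7, Σw = 91.4, Σz = 227.5, Σw² = 1292.62, Σz² = 7615.53, Σwz = 2957.35
nΣwz − ΣwΣz = 20701.45 − 20793.5 = -92.05
nΣw² − (Σw)² = 9048.34 − 8353.96 = 694.38; nΣz² − (Σz)² = 53308.71 − 51756.25 = 1552.46
r = -92.05 / √(694.38 × 1552.46) = -92.05 / 1038.2664 ≈ -0.089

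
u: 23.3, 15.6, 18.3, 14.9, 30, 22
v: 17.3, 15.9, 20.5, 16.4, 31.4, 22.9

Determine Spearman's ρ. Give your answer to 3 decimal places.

0.771

Rank u: 5, 2, 3, 1, 6, 4
Rank v: 3, 1, 4, 2, 6, 5
d = rank(u) − rank(v): 2, 1, -1, -1, 0, -1; Σd² = 8
ρ = 1 − 6Σd² / [n(n²−1)] = 1 − 6×8 / (6×35) = 1 − 48/210 ≈ 0.771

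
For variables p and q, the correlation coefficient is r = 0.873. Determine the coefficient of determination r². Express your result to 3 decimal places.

0.762

r² = (0.873)² = 0.762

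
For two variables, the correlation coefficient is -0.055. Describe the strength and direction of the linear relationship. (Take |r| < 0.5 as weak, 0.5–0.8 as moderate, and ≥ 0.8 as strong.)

r = -0.055 < 0 so the relationship is negative.
|r| = 0.055, which falls in the weak range.

weak negative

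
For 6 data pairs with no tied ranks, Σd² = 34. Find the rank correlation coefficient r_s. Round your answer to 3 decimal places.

ρ = 1 − 6Σd² / [n(n²−1)] = 1 − 6×34 / (6×35)
  = 1 − 204/210 = 1 − 0.9714 ≈ 0.029

0.029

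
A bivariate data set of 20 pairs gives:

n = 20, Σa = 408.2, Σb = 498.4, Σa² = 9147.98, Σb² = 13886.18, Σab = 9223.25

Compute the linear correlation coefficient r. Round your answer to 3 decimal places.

-0.867

r = (nΣab − ΣaΣb) / √[(nΣa² − (Σa)²)(nΣb² − (Σb)²)]
Numerator: 20×9223.25 − 408.2×498.4 = -18981.88
Denominator: √[(182959.6 − 166627.24)(277723.6 − 248402.56)] = √[16332.36 × 29321.04] = 21883.3677
r = -18981.88 / 21883.3677 ≈ -0.867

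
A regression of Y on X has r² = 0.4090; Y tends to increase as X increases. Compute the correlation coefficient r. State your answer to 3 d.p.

|r| = √0.4090 = 0.640
The association is positive, so r = 0.640.

0.640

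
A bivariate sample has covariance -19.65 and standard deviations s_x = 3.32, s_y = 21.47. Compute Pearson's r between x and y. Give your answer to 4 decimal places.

-0.2757

r = Cov(x,y) / (s_x · s_y) = -19.65 / (3.32 × 21.47)
  = -19.65 / 71.2804 ≈ -0.2757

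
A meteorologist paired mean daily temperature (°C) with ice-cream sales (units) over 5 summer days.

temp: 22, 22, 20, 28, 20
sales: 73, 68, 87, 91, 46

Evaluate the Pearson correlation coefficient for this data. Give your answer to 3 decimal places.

0.571

n = 5, Σx = 112, Σy = 365, Σx² = 2552, Σy² = 27919, Σxy = 8310
nΣxy − ΣxΣy = 41550 − 40880 = 670
nΣx² − (Σx)² = 12760 − 12544 = 216; nΣy² − (Σy)² = 139595 − 133225 = 6370
r = 670 / √(216 × 6370) = 670 / 1172.9962 ≈ 0.571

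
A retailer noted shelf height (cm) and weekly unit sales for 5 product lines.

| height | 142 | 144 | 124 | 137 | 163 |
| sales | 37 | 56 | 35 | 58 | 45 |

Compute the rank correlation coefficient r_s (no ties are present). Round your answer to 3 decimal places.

Rank height: 3, 4, 1, 2, 5
Rank sales: 2, 4, 1, 5, 3
d = rank(height) − rank(sales): 1, 0, 0, -3, 2; Σd² = 14
ρ = 1 − 6Σd² / [n(n²−1)] = 1 − 6×14 / (5×24) = 1 − 84/120 ≈ 0.300

0.300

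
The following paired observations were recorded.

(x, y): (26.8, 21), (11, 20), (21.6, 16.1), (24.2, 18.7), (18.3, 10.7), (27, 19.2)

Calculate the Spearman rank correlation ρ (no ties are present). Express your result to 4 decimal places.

0.3143

Rank x: 5, 1, 3, 4, 2, 6
Rank y: 6, 5, 2, 3, 1, 4
d = rank(x) − rank(y): -1, -4, 1, 1, 1, 2; Σd² = 24
ρ = 1 − 6Σd² / [n(n²−1)] = 1 − 6×24 / (6×35) = 1 − 144/210 ≈ 0.3143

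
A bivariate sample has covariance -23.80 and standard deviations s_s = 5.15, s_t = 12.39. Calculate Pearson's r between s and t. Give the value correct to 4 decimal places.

-0.3730

r = Cov(s,t) / (s_s · s_t) = -23.80 / (5.15 × 12.39)
  = -23.80 / 63.8085 ≈ -0.3730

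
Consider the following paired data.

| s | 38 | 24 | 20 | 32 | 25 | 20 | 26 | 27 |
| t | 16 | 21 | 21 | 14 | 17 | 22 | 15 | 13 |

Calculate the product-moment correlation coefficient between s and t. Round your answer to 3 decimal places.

-0.658

n = 8, Σs = 212, Σt = 139, Σs² = 5874, Σt² = 2501, Σst = 3586
nΣst − ΣsΣt = 28688 − 29468 = -780
nΣs² − (Σs)² = 46992 − 44944 = 2048; nΣt² − (Σt)² = 20008 − 19321 = 687
r = -780 / √(2048 × 687) = -780 / 1186.1602 ≈ -0.658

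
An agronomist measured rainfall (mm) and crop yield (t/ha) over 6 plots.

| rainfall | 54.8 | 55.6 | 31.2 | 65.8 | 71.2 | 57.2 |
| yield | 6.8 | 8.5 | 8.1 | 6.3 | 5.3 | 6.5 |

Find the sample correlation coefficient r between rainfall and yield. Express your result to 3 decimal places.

n = 6, Σx = 335.8, Σy = 41.5, Σx² = 19738.76, Σy² = 294.13, Σxy = 2261.66
nΣxy − ΣxΣy = 13569.96 − 13935.7 = -365.74
nΣx² − (Σx)² = 118432.56 − 112761.64 = 5670.92; nΣy² − (Σy)² = 1764.78 − 1722.25 = 42.53
r = -365.74 / √(5670.92 × 42.53) = -365.74 / 491.1051 ≈ -0.745

-0.745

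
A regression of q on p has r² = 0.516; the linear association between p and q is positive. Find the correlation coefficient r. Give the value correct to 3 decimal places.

|r| = √0.516 = 0.718
The association is positive, so r = 0.718.

0.718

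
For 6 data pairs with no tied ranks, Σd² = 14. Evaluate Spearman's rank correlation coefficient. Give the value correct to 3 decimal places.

0.600

ρ = 1 − 6Σd² / [n(n²−1)] = 1 − 6×14 / (6×35)
  = 1 − 84/210 = 1 − 0.4000 ≈ 0.600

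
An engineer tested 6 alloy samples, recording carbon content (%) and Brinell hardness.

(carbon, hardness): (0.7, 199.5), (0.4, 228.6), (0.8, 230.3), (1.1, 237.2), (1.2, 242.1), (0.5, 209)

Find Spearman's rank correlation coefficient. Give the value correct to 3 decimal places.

0.771

Rank carbon: 3, 1, 4, 5, 6, 2
Rank hardness: 1, 3, 4, 5, 6, 2
d = rank(carbon) − rank(hardness): 2, -2, 0, 0, 0, 0; Σd² = 8
ρ = 1 − 6Σd² / [n(n²−1)] = 1 − 6×8 / (6×35) = 1 − 48/210 ≈ 0.771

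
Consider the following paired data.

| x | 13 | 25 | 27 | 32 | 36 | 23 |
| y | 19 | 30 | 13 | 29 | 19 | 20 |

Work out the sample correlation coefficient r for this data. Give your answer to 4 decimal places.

n = 6, Σx = 156, Σy = 130, Σx² = 4372, Σy² = 3032, Σxy = 3420
nΣxy − ΣxΣy = 20520 − 20280 = 240
nΣx² − (Σx)² = 26232 − 24336 = 1896; nΣy² − (Σy)² = 18192 − 16900 = 1292
r = 240 / √(1896 × 1292) = 240 / 1565.1300 ≈ 0.1533

0.1533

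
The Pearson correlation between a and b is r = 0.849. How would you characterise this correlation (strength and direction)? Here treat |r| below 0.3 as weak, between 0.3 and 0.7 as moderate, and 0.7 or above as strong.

r = 0.849 > 0 so the relationship is positive.
|r| = 0.849, which falls in the strong range.

strong positive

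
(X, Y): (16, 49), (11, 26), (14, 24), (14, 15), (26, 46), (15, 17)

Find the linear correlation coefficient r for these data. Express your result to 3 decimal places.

0.623

n = 6, ΣX = 96, ΣY = 177, ΣX² = 1670, ΣY² = 6283, ΣXY = 3067
nΣXY − ΣXΣY = 18402 − 16992 = 1410
nΣX² − (ΣX)² = 10020 − 9216 = 804; nΣY² − (ΣY)² = 37698 − 31329 = 6369
r = 1410 / √(804 × 6369) = 1410 / 2262.8911 ≈ 0.623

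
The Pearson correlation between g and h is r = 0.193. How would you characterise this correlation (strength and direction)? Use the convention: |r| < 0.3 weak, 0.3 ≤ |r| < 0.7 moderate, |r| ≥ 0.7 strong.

weak positive

r = 0.193 > 0 so the relationship is positive.
|r| = 0.193, which falls in the weak range.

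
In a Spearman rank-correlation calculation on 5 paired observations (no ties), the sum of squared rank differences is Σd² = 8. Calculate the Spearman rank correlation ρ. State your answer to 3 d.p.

ρ = 1 − 6Σd² / [n(n²−1)] = 1 − 6×8 / (5×24)
  = 1 − 48/120 = 1 − 0.4000 ≈ 0.600

0.600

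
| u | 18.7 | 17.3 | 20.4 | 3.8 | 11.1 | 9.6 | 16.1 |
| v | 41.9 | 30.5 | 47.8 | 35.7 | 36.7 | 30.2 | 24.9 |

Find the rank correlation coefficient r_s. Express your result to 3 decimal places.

Rank u: 6, 5, 7, 1, 3, 2, 4
Rank v: 6, 3, 7, 4, 5, 2, 1
d = rank(u) − rank(v): 0, 2, 0, -3, -2, 0, 3; Σd² = 26
ρ = 1 − 6Σd² / [n(n²−1)] = 1 − 6×26 / (7×48) = 1 − 156/336 ≈ 0.536

0.536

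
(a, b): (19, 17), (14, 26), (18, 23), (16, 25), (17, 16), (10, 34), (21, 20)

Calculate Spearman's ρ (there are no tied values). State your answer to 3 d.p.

Rank a: 6, 2, 5, 3, 4, 1, 7
Rank b: 2, 6, 4, 5, 1, 7, 3
d = rank(a) − rank(b): 4, -4, 1, -2, 3, -6, 4; Σd² = 98
ρ = 1 − 6Σd² / [n(n²−1)] = 1 − 6×98 / (7×48) = 1 − 588/336 ≈ -0.750

-0.750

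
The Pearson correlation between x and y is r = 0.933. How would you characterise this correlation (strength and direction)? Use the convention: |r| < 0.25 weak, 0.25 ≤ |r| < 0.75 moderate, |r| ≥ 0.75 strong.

r = 0.933 > 0 so the relationship is positive.
|r| = 0.933, which falls in the strong range.

strong positive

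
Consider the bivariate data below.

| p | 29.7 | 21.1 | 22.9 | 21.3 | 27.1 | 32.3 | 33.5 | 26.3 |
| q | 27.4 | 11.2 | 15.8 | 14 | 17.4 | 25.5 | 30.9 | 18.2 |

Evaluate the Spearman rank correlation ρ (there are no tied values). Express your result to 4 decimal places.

0.9524

Rank p: 6, 1, 3, 2, 5, 7, 8, 4
Rank q: 7, 1, 3, 2, 4, 6, 8, 5
d = rank(p) − rank(q): -1, 0, 0, 0, 1, 1, 0, -1; Σd² = 4
ρ = 1 − 6Σd² / [n(n²−1)] = 1 − 6×4 / (8×63) = 1 − 24/504 ≈ 0.9524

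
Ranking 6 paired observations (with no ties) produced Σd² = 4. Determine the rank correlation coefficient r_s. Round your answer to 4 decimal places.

ρ = 1 − 6Σd² / [n(n²−1)] = 1 − 6×4 / (6×35)
  = 1 − 24/210 = 1 − 0.11429 ≈ 0.8857

0.8857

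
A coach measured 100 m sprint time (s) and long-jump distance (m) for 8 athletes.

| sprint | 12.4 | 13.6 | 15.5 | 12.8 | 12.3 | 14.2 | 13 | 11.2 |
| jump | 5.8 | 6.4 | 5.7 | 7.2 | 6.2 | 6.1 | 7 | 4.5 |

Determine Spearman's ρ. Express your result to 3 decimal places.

Rank sprint: 3, 6, 8, 4, 2, 7, 5, 1
Rank jump: 3, 6, 2, 8, 5, 4, 7, 1
d = rank(sprint) − rank(jump): 0, 0, 6, -4, -3, 3, -2, 0; Σd² = 74
ρ = 1 − 6Σd² / [n(n²−1)] = 1 − 6×74 / (8×63) = 1 − 444/504 ≈ 0.119

0.119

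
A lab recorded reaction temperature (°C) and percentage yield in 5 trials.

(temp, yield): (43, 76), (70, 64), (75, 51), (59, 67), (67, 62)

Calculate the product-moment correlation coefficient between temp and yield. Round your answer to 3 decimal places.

n = 5, Σx = 314, Σy = 320, Σx² = 20344, Σy² = 20806, Σxy = 19680
nΣxy − ΣxΣy = 98400 − 100480 = -2080
nΣx² − (Σx)² = 101720 − 98596 = 3124; nΣy² − (Σy)² = 104030 − 102400 = 1630
r = -2080 / √(3124 × 1630) = -2080 / 2256.5726 ≈ -0.922

-0.922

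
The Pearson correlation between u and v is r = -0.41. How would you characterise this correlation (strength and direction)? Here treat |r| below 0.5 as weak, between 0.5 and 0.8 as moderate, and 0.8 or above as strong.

weak negative

r = -0.41 < 0 so the relationship is negative.
|r| = 0.41, which falls in the weak range.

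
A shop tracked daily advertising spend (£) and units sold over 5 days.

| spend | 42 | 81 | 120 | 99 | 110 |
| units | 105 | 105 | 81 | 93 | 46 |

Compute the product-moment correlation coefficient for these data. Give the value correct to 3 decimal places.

n = 5, Σx = 452, Σy = 430, Σx² = 44626, Σy² = 39376, Σxy = 36902
nΣxy − ΣxΣy = 184510 − 194360 = -9850
nΣx² − (Σx)² = 223130 − 204304 = 18826; nΣy² − (Σy)² = 196880 − 184900 = 11980
r = -9850 / √(18826 × 11980) = -9850 / 15017.8387 ≈ -0.656

-0.656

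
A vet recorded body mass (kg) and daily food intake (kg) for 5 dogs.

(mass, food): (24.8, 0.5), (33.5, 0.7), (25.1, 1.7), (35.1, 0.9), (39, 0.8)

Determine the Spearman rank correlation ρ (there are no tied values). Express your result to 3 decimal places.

Rank mass: 1, 3, 2, 4, 5
Rank food: 1, 2, 5, 4, 3
d = rank(mass) − rank(food): 0, 1, -3, 0, 2; Σd² = 14
ρ = 1 − 6Σd² / [n(n²−1)] = 1 − 6×14 / (5×24) = 1 − 84/120 ≈ 0.300

0.300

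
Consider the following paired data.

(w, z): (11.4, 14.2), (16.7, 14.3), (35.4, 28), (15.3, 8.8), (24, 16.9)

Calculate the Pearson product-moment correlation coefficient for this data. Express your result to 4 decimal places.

n = 5, Σw = 102.8, Σz = 82.2, Σw² = 2472.1, Σz² = 1553.18, Σwz = 1932.13
nΣwz − ΣwΣz = 9660.65 − 8450.16 = 1210.49
nΣw² − (Σw)² = 12360.5 − 10567.84 = 1792.66; nΣz² − (Σz)² = 7765.9 − 6756.84 = 1009.06
r = 1210.49 / √(1792.66 × 1009.06) = 1210.49 / 1344.9541 ≈ 0.9000

0.9000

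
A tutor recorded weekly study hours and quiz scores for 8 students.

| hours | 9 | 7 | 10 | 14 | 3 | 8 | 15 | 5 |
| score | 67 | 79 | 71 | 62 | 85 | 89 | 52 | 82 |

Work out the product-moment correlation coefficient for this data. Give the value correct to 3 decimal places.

-0.874

n = 8, Σx = 71, Σy = 587, Σx² = 749, Σy² = 44189, Σxy = 4891
nΣxy − ΣxΣy = 39128 − 41677 = -2549
nΣx² − (Σx)² = 5992 − 5041 = 951; nΣy² − (Σy)² = 353512 − 344569 = 8943
r = -2549 / √(951 × 8943) = -2549 / 2916.2978 ≈ -0.874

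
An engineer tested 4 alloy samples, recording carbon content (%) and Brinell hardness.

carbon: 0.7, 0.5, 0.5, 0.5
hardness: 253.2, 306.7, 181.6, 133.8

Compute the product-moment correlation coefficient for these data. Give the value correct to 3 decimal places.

0.300

n = 4, Σx = 2.2, Σy = 875.3, Σx² = 1.24, Σy² = 209056.13, Σxy = 488.29
nΣxy − ΣxΣy = 1953.16 − 1925.66 = 27.5
nΣx² − (Σx)² = 4.96 − 4.84 = 0.12; nΣy² − (Σy)² = 836224.52 − 766150.09 = 70074.43
r = 27.5 / √(0.12 × 70074.43) = 27.5 / 91.7002 ≈ 0.300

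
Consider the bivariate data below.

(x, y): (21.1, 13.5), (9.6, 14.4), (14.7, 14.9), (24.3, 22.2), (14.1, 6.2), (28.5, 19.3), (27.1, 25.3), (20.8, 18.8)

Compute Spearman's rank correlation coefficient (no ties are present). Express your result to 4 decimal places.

0.7381

Rank x: 5, 1, 3, 6, 2, 8, 7, 4
Rank y: 2, 3, 4, 7, 1, 6, 8, 5
d = rank(x) − rank(y): 3, -2, -1, -1, 1, 2, -1, -1; Σd² = 22
ρ = 1 − 6Σd² / [n(n²−1)] = 1 − 6×22 / (8×63) = 1 − 132/504 ≈ 0.7381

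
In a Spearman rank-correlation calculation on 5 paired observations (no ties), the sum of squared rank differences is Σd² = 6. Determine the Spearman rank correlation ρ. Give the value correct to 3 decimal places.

ρ = 1 − 6Σd² / [n(n²−1)] = 1 − 6×6 / (5×24)
  = 1 − 36/120 = 1 − 0.3000 ≈ 0.700

0.700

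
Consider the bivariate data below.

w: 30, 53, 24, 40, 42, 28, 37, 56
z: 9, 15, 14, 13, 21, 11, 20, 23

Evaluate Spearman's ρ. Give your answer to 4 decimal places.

0.6905

Rank w: 3, 7, 1, 5, 6, 2, 4, 8
Rank z: 1, 5, 4, 3, 7, 2, 6, 8
d = rank(w) − rank(z): 2, 2, -3, 2, -1, 0, -2, 0; Σd² = 26
ρ = 1 − 6Σd² / [n(n²−1)] = 1 − 6×26 / (8×63) = 1 − 156/504 ≈ 0.6905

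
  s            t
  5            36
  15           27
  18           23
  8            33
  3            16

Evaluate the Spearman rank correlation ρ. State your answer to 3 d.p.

Rank s: 2, 4, 5, 3, 1
Rank t: 5, 3, 2, 4, 1
d = rank(s) − rank(t): -3, 1, 3, -1, 0; Σd² = 20
ρ = 1 − 6Σd² / [n(n²−1)] = 1 − 6×20 / (5×24) = 1 − 120/120 ≈ 0.000

0.000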